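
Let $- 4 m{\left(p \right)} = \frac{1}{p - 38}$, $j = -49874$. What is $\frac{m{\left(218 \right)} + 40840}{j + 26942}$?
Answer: $- \frac{29404799}{16511040} \approx -1.7809$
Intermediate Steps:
$m{\left(p \right)} = - \frac{1}{4 \left(-38 + p\right)}$ ($m{\left(p \right)} = - \frac{1}{4 \left(p - 38\right)} = - \frac{1}{4 \left(-38 + p\right)}$)
$\frac{m{\left(218 \right)} + 40840}{j + 26942} = \frac{- \frac{1}{-152 + 4 \cdot 218} + 40840}{-49874 + 26942} = \frac{- \frac{1}{-152 + 872} + 40840}{-22932} = \left(- \frac{1}{720} + 40840\right) \left(- \frac{1}{22932}\right) = \frac{29404799}{720} \left(- \frac{1}{22932}\right) = - \frac{29404799}{16511040}$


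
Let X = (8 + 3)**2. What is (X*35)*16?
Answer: 67760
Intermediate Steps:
X = 121 (X = 11**2 = 121)
(X*35)*16 = (121*35)*16 = 4235*16 = 67760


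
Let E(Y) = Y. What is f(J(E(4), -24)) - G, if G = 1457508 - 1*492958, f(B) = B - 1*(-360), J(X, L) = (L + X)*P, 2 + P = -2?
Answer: -964110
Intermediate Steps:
P = -4 (P = -2 - 2 = -4)
J(X, L) = -4*L - 4*X (J(X, L) = (L + X)*(-4) = -4*L - 4*X)
f(B) = 360 + B (f(B) = B + 360 = 360 + B)
G = 964550 (G = 1457508 - 492958 = 964550)
f(J(E(4), -24)) - G = (360 + (-4*(-24) - 4*4)) - 1*964550 = (360 + (96 - 16)) - 964550 = (360 + 80) - 964550 = 440 - 964550 = -964110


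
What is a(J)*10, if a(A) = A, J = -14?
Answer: -140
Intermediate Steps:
a(J)*10 = -14*10 = -140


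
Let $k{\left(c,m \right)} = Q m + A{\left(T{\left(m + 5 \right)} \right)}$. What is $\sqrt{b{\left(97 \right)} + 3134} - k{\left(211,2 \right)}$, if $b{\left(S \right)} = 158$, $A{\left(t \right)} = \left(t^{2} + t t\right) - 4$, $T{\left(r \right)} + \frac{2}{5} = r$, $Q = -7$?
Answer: $- \frac{1728}{25} + 2 \sqrt{823} \approx -11.744$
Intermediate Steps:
$T{\left(r \right)} = - \frac{2}{5} + r$
$A{\left(t \right)} = -4 + 2 t^{2}$ ($A{\left(t \right)} = \left(t^{2} + t^{2}\right) - 4 = 2 t^{2} - 4 = -4 + 2 t^{2}$)
$k{\left(c,m \right)} = -4 - 7 m + 2 \left(\frac{23}{5} + m\right)^{2}$ ($k{\left(c,m \right)} = - 7 m + \left(-4 + 2 \left(- \frac{2}{5} + \left(m + 5\right)\right)^{2}\right) = - 7 m + \left(-4 + 2 \left(- \frac{2}{5} + \left(5 + m\right)\right)^{2}\right) = - 7 m + \left(-4 + 2 \left(\frac{23}{5} + m\right)^{2}\right) = -4 - 7 m + 2 \left(\frac{23}{5} + m\right)^{2}$)
$\sqrt{b{\left(97 \right)} + 3134} - k{\left(211,2 \right)} = \sqrt{158 + 3134} - \left(\frac{958}{25} + 2 \cdot 2^{2} + \frac{57}{5} \cdot 2\right) = \sqrt{3292} - \left(\frac{958}{25} + 2 \cdot 4 + \frac{114}{5}\right) = 2 \sqrt{823} - \left(\frac{958}{25} + 8 + \frac{114}{5}\right) = 2 \sqrt{823} - \frac{1728}{25} = - \frac{1728}{25} + 2 \sqrt{823}$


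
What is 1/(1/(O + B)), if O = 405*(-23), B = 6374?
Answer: -2941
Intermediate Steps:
O = -9315
1/(1/(O + B)) = 1/(1/(-9315 + 6374)) = 1/(1/(-2941)) = 1/(-1/2941) = -2941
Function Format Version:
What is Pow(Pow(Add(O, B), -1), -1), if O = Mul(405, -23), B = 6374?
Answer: -2941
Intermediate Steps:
O = -9315
Pow(Pow(Add(O, B), -1), -1) = Pow(Pow(Add(-9315, 6374), -1), -1) = Pow(Pow(-2941, -1), -1) = Pow(Rational(-1, 2941), -1) = -2941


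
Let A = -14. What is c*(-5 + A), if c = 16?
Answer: -304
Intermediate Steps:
c*(-5 + A) = 16*(-5 - 14) = 16*(-19) = -304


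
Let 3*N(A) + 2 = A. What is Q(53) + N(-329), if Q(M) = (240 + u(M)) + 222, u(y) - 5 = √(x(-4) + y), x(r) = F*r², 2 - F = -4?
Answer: 1070/3 + √149 ≈ 368.87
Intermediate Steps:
F = 6 (F = 2 - 1*(-4) = 2 + 4 = 6)
x(r) = 6*r²
N(A) = -⅔ + A/3
u(y) = 5 + √(96 + y) (u(y) = 5 + √(6*(-4)² + y) = 5 + √(6*16 + y) = 5 + √(96 + y))
Q(M) = 467 + √(96 + M) (Q(M) = (240 + (5 + √(96 + M))) + 222 = (245 + √(96 + M)) + 222 = 467 + √(96 + M))
Q(53) + N(-329) = (467 + √(96 + 53)) + (-⅔ + (⅓)*(-329)) = (467 + √149) + (-⅔ - 329/3) = (467 + √149) - 331/3 = 1070/3 + √149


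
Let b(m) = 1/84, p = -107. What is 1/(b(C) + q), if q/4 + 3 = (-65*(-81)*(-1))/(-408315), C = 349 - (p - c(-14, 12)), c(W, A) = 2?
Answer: -2286564/27293611 ≈ -0.083776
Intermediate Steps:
C = 458 (C = 349 - (-107 - 1*2) = 349 - (-107 - 2) = 349 - 1*(-109) = 349 + 109 = 458)
q = -325248/27221 (q = -12 + 4*((-65*(-81)*(-1))/(-408315)) = -12 + 4*((5265*(-1))*(-1/408315)) = -12 + 4*(-5265*(-1/408315)) = -12 + 4*(351/27221) = -12 + 1404/27221 = -325248/27221 ≈ -11.948)
b(m) = 1/84
1/(b(C) + q) = 1/(1/84 - 325248/27221) = 1/(-27293611/2286564) = -2286564/27293611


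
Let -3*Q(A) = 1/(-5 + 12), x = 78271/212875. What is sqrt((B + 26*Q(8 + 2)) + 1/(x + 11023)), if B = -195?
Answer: I*sqrt(119135070530769298494489)/24639293658 ≈ 14.008*I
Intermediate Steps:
x = 78271/212875 (x = 78271*(1/212875) = 78271/212875 ≈ 0.36769)
Q(A) = -1/21 (Q(A) = -1/(3*(-5 + 12)) = -1/3/7 = -1/3*1/7 = -1/21)
sqrt((B + 26*Q(8 + 2)) + 1/(x + 11023)) = sqrt((-195 + 26*(-1/21)) + 1/(78271/212875 + 11023)) = sqrt((-195 - 26/21) + 1/(2346599396/212875)) = sqrt(-4121/21 + 212875/2346599396) = sqrt(-9670331640541/49278587316) = I*sqrt(119135070530769298494489)/24639293658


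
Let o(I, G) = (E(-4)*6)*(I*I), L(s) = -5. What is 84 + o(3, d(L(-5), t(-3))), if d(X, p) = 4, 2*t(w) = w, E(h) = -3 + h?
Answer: -294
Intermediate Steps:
t(w) = w/2
o(I, G) = -42*I² (o(I, G) = ((-3 - 4)*6)*(I*I) = (-7*6)*I² = -42*I²)
84 + o(3, d(L(-5), t(-3))) = 84 - 42*3² = 84 - 42*9 = 84 - 378 = -294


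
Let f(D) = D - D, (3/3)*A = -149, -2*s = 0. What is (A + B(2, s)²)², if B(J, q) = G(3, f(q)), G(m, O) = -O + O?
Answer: 22201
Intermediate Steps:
s = 0 (s = -½*0 = 0)
A = -149
f(D) = 0
G(m, O) = 0
B(J, q) = 0
(A + B(2, s)²)² = (-149 + 0²)² = (-149 + 0)² = (-149)² = 22201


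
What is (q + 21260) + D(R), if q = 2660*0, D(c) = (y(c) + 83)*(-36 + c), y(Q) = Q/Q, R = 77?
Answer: 24704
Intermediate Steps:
y(Q) = 1
D(c) = -3024 + 84*c (D(c) = (1 + 83)*(-36 + c) = 84*(-36 + c) = -3024 + 84*c)
q = 0
(q + 21260) + D(R) = (0 + 21260) + (-3024 + 84*77) = 21260 + (-3024 + 6468) = 21260 + 3444 = 24704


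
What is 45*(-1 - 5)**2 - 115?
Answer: 1505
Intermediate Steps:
45*(-1 - 5)**2 - 115 = 45*(-6)**2 - 115 = 45*36 - 115 = 1620 - 115 = 1505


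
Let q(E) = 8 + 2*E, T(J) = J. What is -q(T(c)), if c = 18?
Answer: -44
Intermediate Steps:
-q(T(c)) = -(8 + 2*18) = -(8 + 36) = -1*44 = -44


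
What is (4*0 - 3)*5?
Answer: -15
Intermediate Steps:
(4*0 - 3)*5 = (0 - 3)*5 = -3*5 = -15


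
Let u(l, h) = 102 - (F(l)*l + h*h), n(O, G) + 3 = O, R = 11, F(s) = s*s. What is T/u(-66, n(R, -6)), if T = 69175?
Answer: 69175/287534 ≈ 0.24058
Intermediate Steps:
F(s) = s²
n(O, G) = -3 + O
u(l, h) = 102 - h² - l³ (u(l, h) = 102 - (l²*l + h*h) = 102 - (l³ + h²) = 102 - (h² + l³) = 102 + (-h² - l³) = 102 - h² - l³)
T/u(-66, n(R, -6)) = 69175/(102 - (-3 + 11)² - 1*(-66)³) = 69175/(102 - 1*8² - 1*(-287496)) = 69175/(102 - 1*64 + 287496) = 69175/(102 - 64 + 287496) = 69175/287534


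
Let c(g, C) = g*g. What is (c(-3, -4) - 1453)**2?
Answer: 2085136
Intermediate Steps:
c(g, C) = g**2
(c(-3, -4) - 1453)**2 = ((-3)**2 - 1453)**2 = (9 - 1453)**2 = (-1444)**2 = 2085136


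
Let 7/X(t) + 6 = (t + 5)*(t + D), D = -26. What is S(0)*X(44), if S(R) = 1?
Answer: 7/876 ≈ 0.0079909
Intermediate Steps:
X(t) = 7/(-6 + (-26 + t)*(5 + t)) (X(t) = 7/(-6 + (t + 5)*(t - 26)) = 7/(-6 + (5 + t)*(-26 + t)) = 7/(-6 + (-26 + t)*(5 + t)))
S(0)*X(44) = 1*(7/(-136 + 44² - 21*44)) = 1*(7/(-136 + 1936 - 924)) = 1*(7/876) = 7/876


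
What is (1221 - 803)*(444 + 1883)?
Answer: 972686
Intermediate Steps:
(1221 - 803)*(444 + 1883) = 418*2327 = 972686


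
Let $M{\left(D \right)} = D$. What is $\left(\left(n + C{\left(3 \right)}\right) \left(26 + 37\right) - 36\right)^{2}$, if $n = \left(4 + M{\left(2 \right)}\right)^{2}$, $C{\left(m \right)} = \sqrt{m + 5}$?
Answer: $5013576 + 562464 \sqrt{2} \approx 5.809 \cdot 10^{6}$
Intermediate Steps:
$C{\left(m \right)} = \sqrt{5 + m}$
$n = 36$ ($n = \left(4 + 2\right)^{2} = 6^{2} = 36$)
$\left(\left(n + C{\left(3 \right)}\right) \left(26 + 37\right) - 36\right)^{2} = \left(\left(36 + \sqrt{5 + 3}\right) \left(26 + 37\right) - 36\right)^{2} = \left(\left(36 + \sqrt{8}\right) 63 - 36\right)^{2} = \left(\left(36 + 2 \sqrt{2}\right) 63 - 36\right)^{2} = \left(\left(2268 + 126 \sqrt{2}\right) - 36\right)^{2} = \left(2232 + 126 \sqrt{2}\right)^{2}$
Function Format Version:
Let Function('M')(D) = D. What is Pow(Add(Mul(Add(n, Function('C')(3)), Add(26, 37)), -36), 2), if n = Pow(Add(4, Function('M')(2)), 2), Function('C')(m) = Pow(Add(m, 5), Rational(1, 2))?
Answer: Add(5013576, Mul(562464, Pow(2, Rational(1, 2)))) ≈ 5.8090e+6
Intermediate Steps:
Function('C')(m) = Pow(Add(5, m), Rational(1, 2))
n = 36 (n = Pow(Add(4, 2), 2) = Pow(6, 2) = 36)
Pow(Add(Mul(Add(n, Function('C')(3)), Add(26, 37)), -36), 2) = Pow(Add(Mul(Add(36, Pow(Add(5, 3), Rational(1, 2))), Add(26, 37)), -36), 2) = Pow(Add(Mul(Add(36, Pow(8, Rational(1, 2))), 63), -36), 2) = Pow(Add(Mul(Add(36, Mul(2, Pow(2, Rational(1, 2)))), 63), -36), 2) = Pow(Add(Add(2268, Mul(126, Pow(2, Rational(1, 2)))), -36), 2) = Pow(Add(2232, Mul(126, Pow(2, Rational(1, 2)))), 2)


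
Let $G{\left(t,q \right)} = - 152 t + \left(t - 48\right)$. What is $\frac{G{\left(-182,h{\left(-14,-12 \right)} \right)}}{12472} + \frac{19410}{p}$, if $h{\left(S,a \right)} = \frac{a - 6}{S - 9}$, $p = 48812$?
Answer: $\frac{197648741}{76097908} \approx 2.5973$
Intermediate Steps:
$h{\left(S,a \right)} = \frac{-6 + a}{-9 + S}$
$G{\left(t,q \right)} = -48 - 151 t$ ($G{\left(t,q \right)} = - 152 t + \left(-48 + t\right) = -48 - 151 t$)
$\frac{G{\left(-182,h{\left(-14,-12 \right)} \right)}}{12472} + \frac{19410}{p} = \frac{-48 - -27482}{12472} + \frac{19410}{48812} = \left(-48 + 27482\right) \frac{1}{12472} + 19410 \cdot \frac{1}{48812} = 27434 \cdot \frac{1}{12472} + \frac{9705}{24406} = \frac{13717}{6236} + \frac{9705}{24406} = \frac{197648741}{76097908}$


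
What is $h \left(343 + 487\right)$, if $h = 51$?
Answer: $42330$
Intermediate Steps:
$h \left(343 + 487\right) = 51 \left(343 + 487\right) = 51 \cdot 830 = 42330$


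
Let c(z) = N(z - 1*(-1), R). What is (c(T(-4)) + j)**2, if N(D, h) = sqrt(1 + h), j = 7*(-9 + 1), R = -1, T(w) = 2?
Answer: 3136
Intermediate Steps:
j = -56 (j = 7*(-8) = -56)
c(z) = 0 (c(z) = sqrt(1 - 1) = sqrt(0) = 0)
(c(T(-4)) + j)**2 = (0 - 56)**2 = (-56)**2 = 3136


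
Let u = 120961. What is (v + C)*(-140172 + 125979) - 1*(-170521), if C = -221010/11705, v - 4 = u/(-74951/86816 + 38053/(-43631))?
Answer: 5076474717781637159161/5129752402063 ≈ 9.8961e+8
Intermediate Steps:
v = -458158114343740/6573796329 (v = 4 + 120961/(-74951/86816 + 38053/(-43631)) = 4 + 120961/(-74951*1/86816 + 38053*(-1/43631)) = 4 + 120961/(-74951/86816 - 38053/43631) = 4 + 120961/(-6573796329/3787868896) = 4 + 120961*(-3787868896/6573796329) = 4 - 458184409529056/6573796329 = -458158114343740/6573796329 ≈ -69695.)
C = -44202/2341 (C = -221010*1/11705 = -44202/2341 ≈ -18.882)
(v + C)*(-140172 + 125979) - 1*(-170521) = (-458158114343740/6573796329 - 44202/2341)*(-140172 + 125979) - 1*(-170521) = -1072838720624029798/15389257206189*(-14193) + 170521 = 5075599987272284974338/5129752402063 + 170521 = 5076474717781637159161/5129752402063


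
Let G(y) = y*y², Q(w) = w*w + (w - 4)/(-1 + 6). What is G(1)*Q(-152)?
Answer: 115364/5 ≈ 23073.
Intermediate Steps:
Q(w) = -⅘ + w² + w/5 (Q(w) = w² + (-4 + w)/5 = w² + (-4 + w)*(⅕) = w² + (-⅘ + w/5) = -⅘ + w² + w/5)
G(y) = y³
G(1)*Q(-152) = 1³*(-⅘ + (-152)² + (⅕)*(-152)) = 1*(-⅘ + 23104 - 152/5) = 1*(115364/5) = 115364/5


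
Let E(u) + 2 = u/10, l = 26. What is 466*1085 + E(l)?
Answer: 2528053/5 ≈ 5.0561e+5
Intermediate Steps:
E(u) = -2 + u/10
466*1085 + E(l) = 466*1085 + (-2 + (1/10)*26) = 505610 + (-2 + 13/5) = 505610 + 3/5 = 2528053/5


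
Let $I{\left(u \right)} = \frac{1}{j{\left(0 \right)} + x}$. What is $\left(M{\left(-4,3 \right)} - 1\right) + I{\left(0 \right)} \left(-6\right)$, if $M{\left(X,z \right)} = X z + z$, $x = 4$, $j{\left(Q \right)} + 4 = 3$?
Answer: $-12$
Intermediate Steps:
$j{\left(Q \right)} = -1$ ($j{\left(Q \right)} = -4 + 3 = -1$)
$M{\left(X,z \right)} = z + X z$
$I{\left(u \right)} = \frac{1}{3}$ ($I{\left(u \right)} = \frac{1}{-1 + 4} = \frac{1}{3}$)
$\left(M{\left(-4,3 \right)} - 1\right) + I{\left(0 \right)} \left(-6\right) = \left(3 \left(1 - 4\right) - 1\right) + \frac{1}{3} \left(-6\right) = \left(3 \left(-3\right) - 1\right) - 2 = \left(-9 - 1\right) - 2 = -10 - 2 = -12$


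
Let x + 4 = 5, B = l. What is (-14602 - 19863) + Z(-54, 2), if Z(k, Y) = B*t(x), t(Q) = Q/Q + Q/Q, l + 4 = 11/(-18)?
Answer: -310268/9 ≈ -34474.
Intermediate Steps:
l = -83/18 (l = -4 + 11/(-18) = -4 + 11*(-1/18) = -4 - 11/18 = -83/18 ≈ -4.6111)
B = -83/18 ≈ -4.6111
x = 1 (x = -4 + 5 = 1)
t(Q) = 2 (t(Q) = 1 + 1 = 2)
Z(k, Y) = -83/9 (Z(k, Y) = -83/18*2 = -83/9)
(-14602 - 19863) + Z(-54, 2) = (-14602 - 19863) - 83/9 = -34465 - 83/9 = -310268/9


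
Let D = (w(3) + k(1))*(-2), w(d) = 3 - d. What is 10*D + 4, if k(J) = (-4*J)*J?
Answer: 84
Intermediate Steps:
k(J) = -4*J²
D = 8 (D = ((3 - 1*3) - 4*1²)*(-2) = ((3 - 3) - 4*1)*(-2) = (0 - 4)*(-2) = -4*(-2) = 8)
10*D + 4 = 10*8 + 4 = 80 + 4 = 84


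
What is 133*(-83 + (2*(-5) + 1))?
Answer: -12236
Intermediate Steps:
133*(-83 + (2*(-5) + 1)) = 133*(-83 + (-10 + 1)) = 133*(-83 - 9) = 133*(-92) = -12236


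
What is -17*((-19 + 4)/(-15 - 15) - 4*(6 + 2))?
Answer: 1071/2 ≈ 535.50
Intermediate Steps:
-17*((-19 + 4)/(-15 - 15) - 4*(6 + 2)) = -17*(-15/(-30) - 4*8) = -17*(-15*(-1/30) - 32) = -17*(½ - 32) = -17*(-63/2) = 1071/2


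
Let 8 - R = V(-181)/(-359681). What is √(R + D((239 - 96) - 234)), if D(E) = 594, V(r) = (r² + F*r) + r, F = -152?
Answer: √77902607850774/359681 ≈ 24.539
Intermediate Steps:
V(r) = r² - 151*r (V(r) = (r² - 152*r) + r = r² - 151*r)
R = 2937540/359681 (R = 8 - (-181*(-151 - 181))/(-359681) = 8 - (-181*(-332))*(-1)/359681 = 8 - 60092*(-1)/359681 = 8 - 1*(-60092/359681) = 8 + 60092/359681 = 2937540/359681 ≈ 8.1671)
√(R + D((239 - 96) - 234)) = √(2937540/359681 + 594) = √(216588054/359681) = √77902607850774/359681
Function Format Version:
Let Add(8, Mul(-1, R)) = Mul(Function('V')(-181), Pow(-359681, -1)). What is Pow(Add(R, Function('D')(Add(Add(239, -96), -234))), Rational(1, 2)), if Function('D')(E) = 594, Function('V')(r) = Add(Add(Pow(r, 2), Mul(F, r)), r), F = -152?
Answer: Mul(Rational(1, 359681), Pow(77902607850774, Rational(1, 2))) ≈ 24.539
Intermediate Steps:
Function('V')(r) = Add(Pow(r, 2), Mul(-151, r)) (Function('V')(r) = Add(Add(Pow(r, 2), Mul(-152, r)), r) = Add(Pow(r, 2), Mul(-151, r)))
R = Rational(2937540, 359681) (R = Add(8, Mul(-1, Mul(Mul(-181, Add(-151, -181)), Pow(-359681, -1)))) = Add(8, Mul(-1, Mul(Mul(-181, -332), Rational(-1, 359681)))) = Add(8, Mul(-1, Mul(60092, Rational(-1, 359681)))) = Add(8, Mul(-1, Rational(-60092, 359681))) = Add(8, Rational(60092, 359681)) = Rational(2937540, 359681) ≈ 8.1671)
Pow(Add(R, Function('D')(Add(Add(239, -96), -234))), Rational(1, 2)) = Pow(Add(Rational(2937540, 359681), 594), Rational(1, 2)) = Pow(Rational(216588054, 359681), Rational(1, 2)) = Mul(Rational(1, 359681), Pow(77902607850774, Rational(1, 2)))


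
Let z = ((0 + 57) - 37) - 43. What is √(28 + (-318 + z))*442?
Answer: 442*I*√313 ≈ 7819.8*I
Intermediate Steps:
z = -23 (z = (57 - 37) - 43 = 20 - 43 = -23)
√(28 + (-318 + z))*442 = √(28 + (-318 - 23))*442 = √(28 - 341)*442 = √(-313)*442 = (I*√313)*442 = 442*I*√313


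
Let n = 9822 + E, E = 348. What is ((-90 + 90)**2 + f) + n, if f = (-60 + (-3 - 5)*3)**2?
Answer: 17226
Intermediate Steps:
n = 10170 (n = 9822 + 348 = 10170)
f = 7056 (f = (-60 - 8*3)**2 = (-60 - 24)**2 = (-84)**2 = 7056)
((-90 + 90)**2 + f) + n = ((-90 + 90)**2 + 7056) + 10170 = (0**2 + 7056) + 10170 = (0 + 7056) + 10170 = 7056 + 10170 = 17226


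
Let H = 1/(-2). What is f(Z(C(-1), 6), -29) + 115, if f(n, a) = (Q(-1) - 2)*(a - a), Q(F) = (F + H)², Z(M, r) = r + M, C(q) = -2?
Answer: 115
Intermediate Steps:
Z(M, r) = M + r
H = -½ ≈ -0.50000
Q(F) = (-½ + F)² (Q(F) = (F - ½)² = (-½ + F)²)
f(n, a) = 0 (f(n, a) = ((-1 + 2*(-1))²/4 - 2)*(a - a) = ((-1 - 2)²/4 - 2)*0 = ((¼)*(-3)² - 2)*0 = ((¼)*9 - 2)*0 = (9/4 - 2)*0 = (¼)*0 = 0)
f(Z(C(-1), 6), -29) + 115 = 0 + 115 = 115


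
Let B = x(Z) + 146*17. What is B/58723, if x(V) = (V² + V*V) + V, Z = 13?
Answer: 2833/58723 ≈ 0.048243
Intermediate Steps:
x(V) = V + 2*V² (x(V) = (V² + V²) + V = 2*V² + V = V + 2*V²)
B = 2833 (B = 13*(1 + 2*13) + 146*17 = 13*(1 + 26) + 2482 = 13*27 + 2482 = 351 + 2482 = 2833)
B/58723 = 2833/58723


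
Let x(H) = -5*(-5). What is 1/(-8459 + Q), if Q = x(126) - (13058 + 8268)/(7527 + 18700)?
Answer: -26227/221219844 ≈ -0.00011856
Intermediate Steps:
x(H) = 25
Q = 634349/26227 (Q = 25 - (13058 + 8268)/(7527 + 18700) = 25 - 21326/26227 = 634349/26227 ≈ 24.187)
1/(-8459 + Q) = 1/(-8459 + 634349/26227) = 1/(-221219844/26227) = -26227/221219844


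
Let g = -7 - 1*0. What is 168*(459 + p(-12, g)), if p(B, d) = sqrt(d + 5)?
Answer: 77112 + 168*I*sqrt(2) ≈ 77112.0 + 237.59*I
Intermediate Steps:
g = -7 (g = -7 + 0 = -7)
p(B, d) = sqrt(5 + d)
168*(459 + p(-12, g)) = 168*(459 + sqrt(5 - 7)) = 168*(459 + sqrt(-2)) = 168*(459 + I*sqrt(2)) = 77112 + 168*I*sqrt(2)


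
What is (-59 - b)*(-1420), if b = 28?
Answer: 123540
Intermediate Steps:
(-59 - b)*(-1420) = (-59 - 1*28)*(-1420) = (-59 - 28)*(-1420) = -87*(-1420) = 123540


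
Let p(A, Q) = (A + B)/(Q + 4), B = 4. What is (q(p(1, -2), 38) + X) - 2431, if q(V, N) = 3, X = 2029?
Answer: -399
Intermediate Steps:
p(A, Q) = (4 + A)/(4 + Q) (p(A, Q) = (A + 4)/(Q + 4) = (4 + A)/(4 + Q))
(q(p(1, -2), 38) + X) - 2431 = (3 + 2029) - 2431 = 2032 - 2431 = -399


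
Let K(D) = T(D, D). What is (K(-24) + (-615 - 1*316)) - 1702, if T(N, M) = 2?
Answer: -2631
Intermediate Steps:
K(D) = 2
(K(-24) + (-615 - 1*316)) - 1702 = (2 + (-615 - 1*316)) - 1702 = (2 + (-615 - 316)) - 1702 = (2 - 931) - 1702 = -929 - 1702 = -2631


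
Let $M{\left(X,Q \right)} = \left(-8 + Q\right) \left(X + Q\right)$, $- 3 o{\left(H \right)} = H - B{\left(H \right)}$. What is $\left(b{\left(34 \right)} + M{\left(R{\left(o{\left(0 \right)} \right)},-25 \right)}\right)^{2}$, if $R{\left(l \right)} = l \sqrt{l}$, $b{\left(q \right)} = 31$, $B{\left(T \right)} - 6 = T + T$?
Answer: $741448 - 112992 \sqrt{2} \approx 5.8165 \cdot 10^{5}$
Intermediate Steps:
$B{\left(T \right)} = 6 + 2 T$ ($B{\left(T \right)} = 6 + \left(T + T\right) = 6 + 2 T$)
$o{\left(H \right)} = 2 + \frac{H}{3}$ ($o{\left(H \right)} = - \frac{H - \left(6 + 2 H\right)}{3} = - \frac{-6 - H}{3} = 2 + \frac{H}{3}$)
$R{\left(l \right)} = l^{\frac{3}{2}}$
$M{\left(X,Q \right)} = \left(-8 + Q\right) \left(Q + X\right)$
$\left(b{\left(34 \right)} + M{\left(R{\left(o{\left(0 \right)} \right)},-25 \right)}\right)^{2} = \left(31 - \left(-200 - 625 + 33 \left(2 + \frac{1}{3} \cdot 0\right)^{\frac{3}{2}}\right)\right)^{2} = \left(31 + \left(625 + 200 - 8 \left(2 + 0\right)^{\frac{3}{2}} - 25 \left(2 + 0\right)^{\frac{3}{2}}\right)\right)^{2} = \left(31 + \left(625 + 200 - 8 \cdot 2^{\frac{3}{2}} - 25 \cdot 2^{\frac{3}{2}}\right)\right)^{2} = \left(31 + \left(625 + 200 - 8 \cdot 2 \sqrt{2} - 25 \cdot 2 \sqrt{2}\right)\right)^{2} = \left(31 + \left(625 + 200 - 16 \sqrt{2} - 50 \sqrt{2}\right)\right)^{2} = \left(31 + \left(825 - 66 \sqrt{2}\right)\right)^{2} = \left(856 - 66 \sqrt{2}\right)^{2}$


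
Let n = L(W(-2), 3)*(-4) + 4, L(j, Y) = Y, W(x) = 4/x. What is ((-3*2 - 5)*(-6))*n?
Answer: -528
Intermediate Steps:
n = -8 (n = 3*(-4) + 4 = -12 + 4 = -8)
((-3*2 - 5)*(-6))*n = ((-3*2 - 5)*(-6))*(-8) = ((-6 - 5)*(-6))*(-8) = -11*(-6)*(-8) = 66*(-8) = -528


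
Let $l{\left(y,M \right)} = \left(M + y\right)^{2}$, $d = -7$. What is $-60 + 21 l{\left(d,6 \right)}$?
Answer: $-39$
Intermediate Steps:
$-60 + 21 l{\left(d,6 \right)} = -60 + 21 \left(6 - 7\right)^{2} = -60 + 21 \left(-1\right)^{2} = -60 + 21 \cdot 1 = -60 + 21 = -39$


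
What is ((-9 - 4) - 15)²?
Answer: 784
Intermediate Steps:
((-9 - 4) - 15)² = (-13 - 15)² = (-28)² = 784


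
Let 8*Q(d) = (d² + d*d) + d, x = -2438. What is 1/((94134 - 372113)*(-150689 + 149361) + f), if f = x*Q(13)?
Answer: 4/1476196579 ≈ 2.7097e-9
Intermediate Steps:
Q(d) = d²/4 + d/8 (Q(d) = ((d² + d*d) + d)/8 = ((d² + d²) + d)/8 = (2*d² + d)/8 = (d + 2*d²)/8 = d²/4 + d/8)
f = -427869/4 (f = -1219*13*(1 + 2*13)/4 = -1219*13*(1 + 26)/4 = -1219*13*27/4 = -2438*351/8 = -427869/4 ≈ -1.0697e+5)
1/((94134 - 372113)*(-150689 + 149361) + f) = 1/((94134 - 372113)*(-150689 + 149361) - 427869/4) = 1/(-277979*(-1328) - 427869/4) = 1/(369156112 - 427869/4) = 1/(1476196579/4) = 4/1476196579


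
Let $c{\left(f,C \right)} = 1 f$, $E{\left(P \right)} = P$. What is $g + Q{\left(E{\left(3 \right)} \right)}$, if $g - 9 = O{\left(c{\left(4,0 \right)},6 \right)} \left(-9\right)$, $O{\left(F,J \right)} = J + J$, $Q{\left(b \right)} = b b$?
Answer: $-90$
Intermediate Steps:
$Q{\left(b \right)} = b^{2}$
$c{\left(f,C \right)} = f$
$O{\left(F,J \right)} = 2 J$
$g = -99$ ($g = 9 + 2 \cdot 6 \left(-9\right) = 9 + 12 \left(-9\right) = 9 - 108 = -99$)
$g + Q{\left(E{\left(3 \right)} \right)} = -99 + 3^{2} = -99 + 9 = -90$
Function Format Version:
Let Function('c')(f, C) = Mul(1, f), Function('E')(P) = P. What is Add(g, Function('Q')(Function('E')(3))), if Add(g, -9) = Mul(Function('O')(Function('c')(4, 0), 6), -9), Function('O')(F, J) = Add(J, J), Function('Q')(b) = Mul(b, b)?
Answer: -90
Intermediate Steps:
Function('Q')(b) = Pow(b, 2)
Function('c')(f, C) = f
Function('O')(F, J) = Mul(2, J)
g = -99 (g = Add(9, Mul(Mul(2, 6), -9)) = Add(9, Mul(12, -9)) = Add(9, -108) = -99)
Add(g, Function('Q')(Function('E')(3))) = Add(-99, Pow(3, 2)) = Add(-99, 9) = -90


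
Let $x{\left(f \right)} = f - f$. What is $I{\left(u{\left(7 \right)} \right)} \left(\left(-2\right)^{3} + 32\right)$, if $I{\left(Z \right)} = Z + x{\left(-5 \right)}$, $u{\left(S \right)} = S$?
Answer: $168$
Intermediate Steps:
$x{\left(f \right)} = 0$
$I{\left(Z \right)} = Z$ ($I{\left(Z \right)} = Z + 0 = Z$)
$I{\left(u{\left(7 \right)} \right)} \left(\left(-2\right)^{3} + 32\right) = 7 \left(\left(-2\right)^{3} + 32\right) = 7 \left(-8 + 32\right) = 7 \cdot 24 = 168$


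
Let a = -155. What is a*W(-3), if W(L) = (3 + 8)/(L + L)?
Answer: 1705/6 ≈ 284.17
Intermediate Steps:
W(L) = 11/(2*L) (W(L) = 11/((2*L)) = 11*(1/(2*L)) = 11/(2*L))
a*W(-3) = -1705/(2*(-3)) = -1705*(-1)/(2*3) = -155*(-11/6) = 1705/6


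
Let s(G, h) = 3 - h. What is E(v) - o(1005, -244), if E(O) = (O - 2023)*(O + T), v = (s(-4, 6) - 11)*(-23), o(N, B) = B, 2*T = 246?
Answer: -756701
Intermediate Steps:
T = 123 (T = (½)*246 = 123)
v = 322 (v = ((3 - 1*6) - 11)*(-23) = ((3 - 6) - 11)*(-23) = (-3 - 11)*(-23) = -14*(-23) = 322)
E(O) = (-2023 + O)*(123 + O) (E(O) = (O - 2023)*(O + 123) = (-2023 + O)*(123 + O))
E(v) - o(1005, -244) = (-248829 + 322² - 1900*322) - 1*(-244) = (-248829 + 103684 - 611800) + 244 = -756945 + 244 = -756701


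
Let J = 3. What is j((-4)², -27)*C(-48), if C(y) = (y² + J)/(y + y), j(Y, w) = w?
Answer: 20763/32 ≈ 648.84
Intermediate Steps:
C(y) = (3 + y²)/(2*y) (C(y) = (y² + 3)/(y + y) = (3 + y²)/((2*y)) = (1/(2*y))*(3 + y²) = (3 + y²)/(2*y))
j((-4)², -27)*C(-48) = -27*(3 + (-48)²)/(2*(-48)) = -27*(-1)*(3 + 2304)/(2*48) = -27*(-1)*2307/(2*48) = -27*(-769/32) = 20763/32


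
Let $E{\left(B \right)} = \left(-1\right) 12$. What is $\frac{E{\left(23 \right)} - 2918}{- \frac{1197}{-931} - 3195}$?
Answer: $\frac{10255}{11178} \approx 0.91743$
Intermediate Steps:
$E{\left(B \right)} = -12$
$\frac{E{\left(23 \right)} - 2918}{- \frac{1197}{-931} - 3195} = \frac{-12 - 2918}{- \frac{1197}{-931} - 3195} = - \frac{2930}{\left(-1197\right) \left(- \frac{1}{931}\right) - 3195} = - \frac{2930}{\frac{9}{7} - 3195} = - \frac{2930}{- \frac{22356}{7}} = \left(-2930\right) \left(- \frac{7}{22356}\right) = \frac{10255}{11178}$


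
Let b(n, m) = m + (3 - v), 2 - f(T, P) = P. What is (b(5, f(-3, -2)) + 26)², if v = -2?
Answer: 1225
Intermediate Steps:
f(T, P) = 2 - P
b(n, m) = 5 + m (b(n, m) = m + (3 - 1*(-2)) = m + (3 + 2) = m + 5 = 5 + m)
(b(5, f(-3, -2)) + 26)² = ((5 + (2 - 1*(-2))) + 26)² = ((5 + (2 + 2)) + 26)² = ((5 + 4) + 26)² = (9 + 26)² = 35² = 1225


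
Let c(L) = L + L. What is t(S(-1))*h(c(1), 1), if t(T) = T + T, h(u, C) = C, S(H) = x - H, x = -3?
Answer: -4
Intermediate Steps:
c(L) = 2*L
S(H) = -3 - H
t(T) = 2*T
t(S(-1))*h(c(1), 1) = (2*(-3 - 1*(-1)))*1 = (2*(-3 + 1))*1 = (2*(-2))*1 = -4*1 = -4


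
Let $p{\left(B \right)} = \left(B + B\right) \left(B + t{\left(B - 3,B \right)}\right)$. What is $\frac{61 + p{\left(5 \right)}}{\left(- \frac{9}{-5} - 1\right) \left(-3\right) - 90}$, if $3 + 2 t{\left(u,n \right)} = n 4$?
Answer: $- \frac{70}{33} \approx -2.1212$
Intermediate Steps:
$t{\left(u,n \right)} = - \frac{3}{2} + 2 n$ ($t{\left(u,n \right)} = - \frac{3}{2} + \frac{n 4}{2} = - \frac{3}{2} + \frac{4 n}{2} = - \frac{3}{2} + 2 n$)
$p{\left(B \right)} = 2 B \left(- \frac{3}{2} + 3 B\right)$ ($p{\left(B \right)} = \left(B + B\right) \left(B + \left(- \frac{3}{2} + 2 B\right)\right) = 2 B \left(- \frac{3}{2} + 3 B\right)$)
$\frac{61 + p{\left(5 \right)}}{\left(- \frac{9}{-5} - 1\right) \left(-3\right) - 90} = \frac{61 + 3 \cdot 5 \left(-1 + 2 \cdot 5\right)}{\left(- \frac{9}{-5} - 1\right) \left(-3\right) - 90} = \frac{61 + 3 \cdot 5 \left(-1 + 10\right)}{\left(\left(-9\right) \left(- \frac{1}{5}\right) - 1\right) \left(-3\right) - 90} = \frac{61 + 3 \cdot 5 \cdot 9}{\left(\frac{9}{5} - 1\right) \left(-3\right) - 90} = \frac{61 + 135}{\frac{4}{5} \left(-3\right) - 90} = \frac{196}{- \frac{12}{5} - 90} = \frac{196}{- \frac{462}{5}} = 196 \left(- \frac{5}{462}\right) = - \frac{70}{33}$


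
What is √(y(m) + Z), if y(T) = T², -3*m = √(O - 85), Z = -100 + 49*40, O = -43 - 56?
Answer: 2*√4139/3 ≈ 42.890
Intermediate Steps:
O = -99
Z = 1860 (Z = -100 + 1960 = 1860)
m = -2*I*√46/3 (m = -√(-99 - 85)/3 = -2*I*√46/3 ≈ -4.5216*I)
√(y(m) + Z) = √((-2*I*√46/3)² + 1860) = √(-184/9 + 1860) = √(16556/9) = 2*√4139/3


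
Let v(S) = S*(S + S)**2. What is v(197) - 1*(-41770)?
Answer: 30623262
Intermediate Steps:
v(S) = 4*S**3 (v(S) = S*(2*S)**2 = S*(4*S**2) = 4*S**3)
v(197) - 1*(-41770) = 4*197**3 - 1*(-41770) = 4*7645373 + 41770 = 30581492 + 41770 = 30623262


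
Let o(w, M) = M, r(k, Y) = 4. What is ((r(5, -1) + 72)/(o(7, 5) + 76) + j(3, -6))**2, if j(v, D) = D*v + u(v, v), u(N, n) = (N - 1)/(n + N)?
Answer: 1836025/6561 ≈ 279.84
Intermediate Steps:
u(N, n) = (-1 + N)/(N + n)
j(v, D) = D*v + (-1 + v)/(2*v) (j(v, D) = D*v + (-1 + v)/(v + v) = D*v + (-1 + v)/((2*v)) = D*v + (1/(2*v))*(-1 + v) = D*v + (-1 + v)/(2*v))
((r(5, -1) + 72)/(o(7, 5) + 76) + j(3, -6))**2 = ((4 + 72)/(5 + 76) + (1/2 - 1/2/3 - 6*3))**2 = (76/81 + (1/2 - 1/2*1/3 - 18))**2 = (76*(1/81) + (1/2 - 1/6 - 18))**2 = (76/81 - 53/3)**2 = (-1355/81)**2 = 1836025/6561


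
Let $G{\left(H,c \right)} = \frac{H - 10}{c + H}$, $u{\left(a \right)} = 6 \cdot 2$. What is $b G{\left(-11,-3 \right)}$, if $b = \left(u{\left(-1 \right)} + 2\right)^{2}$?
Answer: $294$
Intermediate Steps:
$u{\left(a \right)} = 12$
$b = 196$ ($b = \left(12 + 2\right)^{2} = 14^{2} = 196$)
$G{\left(H,c \right)} = \frac{-10 + H}{H + c}$
$b G{\left(-11,-3 \right)} = 196 \frac{-10 - 11}{-11 - 3} = 196 \frac{1}{-14} \left(-21\right) = 196 \left(\left(- \frac{1}{14}\right) \left(-21\right)\right) = 196 \cdot \frac{3}{2} = 294$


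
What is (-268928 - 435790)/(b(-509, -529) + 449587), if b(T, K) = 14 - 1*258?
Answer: -78302/49927 ≈ -1.5683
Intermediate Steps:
b(T, K) = -244 (b(T, K) = 14 - 258 = -244)
(-268928 - 435790)/(b(-509, -529) + 449587) = (-268928 - 435790)/(-244 + 449587) = -704718/449343 = -704718*1/449343 = -78302/49927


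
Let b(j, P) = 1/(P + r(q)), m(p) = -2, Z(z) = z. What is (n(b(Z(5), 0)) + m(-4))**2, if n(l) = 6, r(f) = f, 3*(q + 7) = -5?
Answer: 16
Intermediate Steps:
q = -26/3 (q = -7 + (1/3)*(-5) = -7 - 5/3 = -26/3 ≈ -8.6667)
b(j, P) = 1/(-26/3 + P) (b(j, P) = 1/(P - 26/3) = 1/(-26/3 + P))
(n(b(Z(5), 0)) + m(-4))**2 = (6 - 2)**2 = 4**2 = 16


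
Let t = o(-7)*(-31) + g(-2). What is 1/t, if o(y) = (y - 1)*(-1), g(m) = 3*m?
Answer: -1/254 ≈ -0.0039370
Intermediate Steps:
o(y) = 1 - y (o(y) = (-1 + y)*(-1) = 1 - y)
t = -254 (t = (1 - 1*(-7))*(-31) + 3*(-2) = (1 + 7)*(-31) - 6 = 8*(-31) - 6 = -248 - 6 = -254)
1/t = 1/(-254) = -1/254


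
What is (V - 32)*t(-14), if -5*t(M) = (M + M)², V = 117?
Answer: -13328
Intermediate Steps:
t(M) = -4*M²/5 (t(M) = -(M + M)²/5 = -4*M²/5)
(V - 32)*t(-14) = (117 - 32)*(-⅘*(-14)²) = 85*(-⅘*196) = 85*(-784/5) = -13328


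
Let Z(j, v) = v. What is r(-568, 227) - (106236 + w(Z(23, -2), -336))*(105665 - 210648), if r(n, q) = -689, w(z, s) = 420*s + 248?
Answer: -3636191877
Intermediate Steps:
w(z, s) = 248 + 420*s
r(-568, 227) - (106236 + w(Z(23, -2), -336))*(105665 - 210648) = -689 - (106236 + (248 + 420*(-336)))*(105665 - 210648) = -689 - (106236 + (248 - 141120))*(-104983) = -689 - (106236 - 140872)*(-104983) = -689 - (-34636)*(-104983) = -689 - 1*3636191188 = -689 - 3636191188 = -3636191877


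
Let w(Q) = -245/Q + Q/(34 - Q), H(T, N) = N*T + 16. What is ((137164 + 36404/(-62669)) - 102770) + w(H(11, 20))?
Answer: 51372846623435/1493778284 ≈ 34391.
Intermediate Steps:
H(T, N) = 16 + N*T
((137164 + 36404/(-62669)) - 102770) + w(H(11, 20)) = ((137164 + 36404/(-62669)) - 102770) + (8330 - (16 + 20*11)² - 245*(16 + 20*11))/((16 + 20*11)*(-34 + (16 + 20*11))) = ((137164 + 36404*(-1/62669)) - 102770) + (8330 - (16 + 220)² - 245*(16 + 220))/((16 + 220)*(-34 + (16 + 220))) = ((137164 - 36404/62669) - 102770) + (8330 - 1*236² - 245*236)/(236*(-34 + 236)) = (8595894312/62669 - 102770) + (1/236)*(8330 - 1*55696 - 57820)/202 = 2155401182/62669 + (1/236)*(1/202)*(8330 - 55696 - 57820) = 2155401182/62669 + (1/236)*(1/202)*(-105186) = 2155401182/62669 - 52593/23836 = 51372846623435/1493778284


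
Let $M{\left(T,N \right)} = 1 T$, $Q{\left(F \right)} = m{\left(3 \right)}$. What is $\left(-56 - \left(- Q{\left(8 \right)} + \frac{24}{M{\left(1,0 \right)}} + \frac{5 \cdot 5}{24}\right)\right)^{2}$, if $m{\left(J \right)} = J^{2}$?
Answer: $\frac{2989441}{576} \approx 5190.0$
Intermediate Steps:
$Q{\left(F \right)} = 9$ ($Q{\left(F \right)} = 3^{2} = 9$)
$M{\left(T,N \right)} = T$
$\left(-56 - \left(- Q{\left(8 \right)} + \frac{24}{M{\left(1,0 \right)}} + \frac{5 \cdot 5}{24}\right)\right)^{2} = \left(-56 - \left(-9 + 24 + \frac{5 \cdot 5}{24}\right)\right)^{2} = \left(-56 - \left(-9 + 24 + \frac{25}{24}\right)\right)^{2} = \left(-56 + \left(9 - \left(\frac{25}{24} + 24\right)\right)\right)^{2} = \left(-56 + \left(9 - \frac{601}{24}\right)\right)^{2} = \left(-56 - \frac{385}{24}\right)^{2} = \left(- \frac{1729}{24}\right)^{2} = \frac{2989441}{576}$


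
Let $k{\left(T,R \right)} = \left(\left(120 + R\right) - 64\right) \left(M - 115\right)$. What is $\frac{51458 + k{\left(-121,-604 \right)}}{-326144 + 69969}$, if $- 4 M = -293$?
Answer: $- \frac{74337}{256175} \approx -0.29018$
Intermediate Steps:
$M = \frac{293}{4}$ ($M = \left(- \frac{1}{4}\right) \left(-293\right) = \frac{293}{4} \approx 73.25$)
$k{\left(T,R \right)} = -2338 - \frac{167 R}{4}$ ($k{\left(T,R \right)} = \left(\left(120 + R\right) - 64\right) \left(\frac{293}{4} - 115\right) = \left(56 + R\right) \left(- \frac{167}{4}\right) = -2338 - \frac{167 R}{4}$)
$\frac{51458 + k{\left(-121,-604 \right)}}{-326144 + 69969} = \frac{51458 - -22879}{-326144 + 69969} = \frac{51458 + \left(-2338 + 25217\right)}{-256175} = \left(51458 + 22879\right) \left(- \frac{1}{256175}\right) = 74337 \left(- \frac{1}{256175}\right) = - \frac{74337}{256175}$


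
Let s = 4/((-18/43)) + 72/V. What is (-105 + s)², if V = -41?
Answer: 1842040561/136161 ≈ 13528.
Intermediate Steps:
s = -4174/369 (s = 4/((-18/43)) + 72/(-41) = 4/((-18*1/43)) + 72*(-1/41) = 4/(-18/43) - 72/41 = 4*(-43/18) - 72/41 = -86/9 - 72/41 = -4174/369 ≈ -11.312)
(-105 + s)² = (-105 - 4174/369)² = (-42919/369)² = 1842040561/136161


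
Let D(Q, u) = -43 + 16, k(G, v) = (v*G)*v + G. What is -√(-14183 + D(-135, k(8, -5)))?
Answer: -7*I*√290 ≈ -119.21*I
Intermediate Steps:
k(G, v) = G + G*v² (k(G, v) = (G*v)*v + G = G*v² + G = G + G*v²)
D(Q, u) = -27
-√(-14183 + D(-135, k(8, -5))) = -√(-14183 - 27) = -√(-14210) = -7*I*√290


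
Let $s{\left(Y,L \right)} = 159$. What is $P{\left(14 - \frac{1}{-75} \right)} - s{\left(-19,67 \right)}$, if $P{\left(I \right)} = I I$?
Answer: $\frac{210226}{5625} \approx 37.374$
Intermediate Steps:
$P{\left(I \right)} = I^{2}$
$P{\left(14 - \frac{1}{-75} \right)} - s{\left(-19,67 \right)} = \left(14 - \frac{1}{-75}\right)^{2} - 159 = \left(14 - - \frac{1}{75}\right)^{2} - 159 = \left(14 + \frac{1}{75}\right)^{2} - 159 = \left(\frac{1051}{75}\right)^{2} - 159 = \frac{1104601}{5625} - 159 = \frac{210226}{5625}$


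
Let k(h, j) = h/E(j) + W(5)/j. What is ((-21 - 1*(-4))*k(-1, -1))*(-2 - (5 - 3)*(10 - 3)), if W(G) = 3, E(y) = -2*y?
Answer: -952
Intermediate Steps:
k(h, j) = 3/j - h/(2*j) (k(h, j) = h/((-2*j)) + 3/j = h*(-1/(2*j)) + 3/j = -h/(2*j) + 3/j = 3/j - h/(2*j))
((-21 - 1*(-4))*k(-1, -1))*(-2 - (5 - 3)*(10 - 3)) = ((-21 - 1*(-4))*((1/2)*(6 - 1*(-1))/(-1)))*(-2 - (5 - 3)*(10 - 3)) = ((-21 + 4)*((1/2)*(-1)*(6 + 1)))*(-2 - 2*7) = (-17*(-1)*7/2)*(-2 - 1*14) = (-17*(-7/2))*(-2 - 14) = (119/2)*(-16) = -952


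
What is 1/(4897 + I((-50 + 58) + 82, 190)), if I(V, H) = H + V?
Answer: 1/5177 ≈ 0.00019316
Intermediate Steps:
1/(4897 + I((-50 + 58) + 82, 190)) = 1/(4897 + (190 + ((-50 + 58) + 82))) = 1/(4897 + (190 + (8 + 82))) = 1/(4897 + (190 + 90)) = 1/(4897 + 280) = 1/5177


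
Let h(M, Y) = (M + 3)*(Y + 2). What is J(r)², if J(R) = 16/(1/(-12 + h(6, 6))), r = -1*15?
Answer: 921600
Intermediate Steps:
h(M, Y) = (2 + Y)*(3 + M) (h(M, Y) = (3 + M)*(2 + Y) = (2 + Y)*(3 + M))
r = -15
J(R) = 960 (J(R) = 16/(1/(-12 + (6 + 2*6 + 3*6 + 6*6))) = 16/(1/(-12 + (6 + 12 + 18 + 36))) = 16/(1/(-12 + 72)) = 16/(1/60) = 16*60 = 960)
J(r)² = 960² = 921600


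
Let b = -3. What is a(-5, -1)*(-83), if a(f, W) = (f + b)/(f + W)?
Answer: -332/3 ≈ -110.67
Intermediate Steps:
a(f, W) = (-3 + f)/(W + f) (a(f, W) = (f - 3)/(f + W) = (-3 + f)/(W + f))
a(-5, -1)*(-83) = ((-3 - 5)/(-1 - 5))*(-83) = (-8/(-6))*(-83) = -⅙*(-8)*(-83) = (4/3)*(-83) = -332/3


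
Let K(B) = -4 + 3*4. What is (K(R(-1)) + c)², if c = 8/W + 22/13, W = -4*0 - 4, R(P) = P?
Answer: 10000/169 ≈ 59.172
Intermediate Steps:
K(B) = 8 (K(B) = -4 + 12 = 8)
W = -4 (W = 0 - 4 = -4)
c = -4/13 (c = 8/(-4) + 22/13 = 8*(-¼) + 22*(1/13) = -2 + 22/13 = -4/13 ≈ -0.30769)
(K(R(-1)) + c)² = (8 - 4/13)² = (100/13)² = 10000/169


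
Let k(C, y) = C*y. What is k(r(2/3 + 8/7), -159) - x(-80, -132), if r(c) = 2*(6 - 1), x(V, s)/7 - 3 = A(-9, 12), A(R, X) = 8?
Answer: -1667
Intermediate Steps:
x(V, s) = 77 (x(V, s) = 21 + 7*8 = 21 + 56 = 77)
r(c) = 10 (r(c) = 2*5 = 10)
k(r(2/3 + 8/7), -159) - x(-80, -132) = 10*(-159) - 1*77 = -1590 - 77 = -1667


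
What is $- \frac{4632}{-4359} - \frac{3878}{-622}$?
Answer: $\frac{3297551}{451883} \approx 7.2974$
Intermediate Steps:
$- \frac{4632}{-4359} - \frac{3878}{-622} = \left(-4632\right) \left(- \frac{1}{4359}\right) - - \frac{1939}{311} = \frac{1544}{1453} + \frac{1939}{311} = \frac{3297551}{451883}$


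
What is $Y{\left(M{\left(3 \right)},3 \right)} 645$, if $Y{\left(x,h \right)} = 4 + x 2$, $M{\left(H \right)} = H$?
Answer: $6450$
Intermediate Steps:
$Y{\left(x,h \right)} = 4 + 2 x$
$Y{\left(M{\left(3 \right)},3 \right)} 645 = \left(4 + 2 \cdot 3\right) 645 = \left(4 + 6\right) 645 = 10 \cdot 645 = 6450$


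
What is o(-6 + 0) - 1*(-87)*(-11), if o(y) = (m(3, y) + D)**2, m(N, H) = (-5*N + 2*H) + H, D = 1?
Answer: 67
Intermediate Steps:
m(N, H) = -5*N + 3*H
o(y) = (-14 + 3*y)**2 (o(y) = ((-5*3 + 3*y) + 1)**2 = ((-15 + 3*y) + 1)**2 = (-14 + 3*y)**2)
o(-6 + 0) - 1*(-87)*(-11) = (-14 + 3*(-6 + 0))**2 - 1*(-87)*(-11) = (-14 + 3*(-6))**2 + 87*(-11) = (-14 - 18)**2 - 957 = (-32)**2 - 957 = 1024 - 957 = 67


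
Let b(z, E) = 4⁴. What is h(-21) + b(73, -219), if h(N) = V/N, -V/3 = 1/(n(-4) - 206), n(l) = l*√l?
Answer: 38079897/148750 + 2*I/74375 ≈ 256.0 + 2.6891e-5*I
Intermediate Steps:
n(l) = l^(3/2)
b(z, E) = 256
V = -3*(-206 + 8*I)/42500 (V = -3/((-4)^(3/2) - 206) = -3/(-8*I - 206) = -3*(-206 + 8*I)/42500 ≈ 0.014541 - 0.00056471*I)
h(N) = (309/21250 - 6*I/10625)/N
h(-21) + b(73, -219) = (3/21250)*(103 - 4*I)/(-21) + 256 = (3/21250)*(-1/21)*(103 - 4*I) + 256 = (-103/148750 + 2*I/74375) + 256 = 38079897/148750 + 2*I/74375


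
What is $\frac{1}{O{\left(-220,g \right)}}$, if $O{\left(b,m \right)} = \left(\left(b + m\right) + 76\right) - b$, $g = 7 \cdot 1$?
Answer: $\frac{1}{83} \approx 0.012048$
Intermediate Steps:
$g = 7$
$O{\left(b,m \right)} = 76 + m$ ($O{\left(b,m \right)} = \left(76 + b + m\right) - b = 76 + m$)
$\frac{1}{O{\left(-220,g \right)}} = \frac{1}{76 + 7} = \frac{1}{83}$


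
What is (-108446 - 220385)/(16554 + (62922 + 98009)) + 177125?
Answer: 31436701794/177485 ≈ 1.7712e+5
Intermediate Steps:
(-108446 - 220385)/(16554 + (62922 + 98009)) + 177125 = -328831/(16554 + 160931) + 177125 = -328831/177485 + 177125 = 31436701794/177485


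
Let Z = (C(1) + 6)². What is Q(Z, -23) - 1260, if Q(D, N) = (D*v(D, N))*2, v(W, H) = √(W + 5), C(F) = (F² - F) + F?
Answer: -1260 + 294*√6 ≈ -539.85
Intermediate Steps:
C(F) = F²
v(W, H) = √(5 + W)
Z = 49 (Z = (1² + 6)² = (1 + 6)² = 7² = 49)
Q(D, N) = 2*D*√(5 + D) (Q(D, N) = (D*√(5 + D))*2 = 2*D*√(5 + D))
Q(Z, -23) - 1260 = 2*49*√(5 + 49) - 1260 = 2*49*√54 - 1260 = 2*49*(3*√6) - 1260 = 294*√6 - 1260 = -1260 + 294*√6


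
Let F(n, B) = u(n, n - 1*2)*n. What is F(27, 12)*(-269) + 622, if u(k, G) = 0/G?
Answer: 622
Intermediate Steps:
u(k, G) = 0
F(n, B) = 0 (F(n, B) = 0*n = 0)
F(27, 12)*(-269) + 622 = 0*(-269) + 622 = 0 + 622 = 622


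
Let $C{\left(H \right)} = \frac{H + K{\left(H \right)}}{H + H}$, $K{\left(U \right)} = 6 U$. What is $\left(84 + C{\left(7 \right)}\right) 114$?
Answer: $9975$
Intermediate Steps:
$C{\left(H \right)} = \frac{7}{2}$ ($C{\left(H \right)} = \frac{H + 6 H}{H + H} = \frac{7 H}{2 H} = 7 H \frac{1}{2 H} = \frac{7}{2}$)
$\left(84 + C{\left(7 \right)}\right) 114 = \left(84 + \frac{7}{2}\right) 114 = \frac{175}{2} \cdot 114 = 9975$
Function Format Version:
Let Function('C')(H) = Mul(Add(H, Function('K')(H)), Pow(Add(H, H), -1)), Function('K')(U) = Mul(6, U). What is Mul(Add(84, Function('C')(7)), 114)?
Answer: 9975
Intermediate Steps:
Function('C')(H) = Rational(7, 2) (Function('C')(H) = Mul(Add(H, Mul(6, H)), Pow(Add(H, H), -1)) = Mul(Mul(7, H), Pow(Mul(2, H), -1)) = Mul(Mul(7, H), Mul(Rational(1, 2), Pow(H, -1))) = Rational(7, 2))
Mul(Add(84, Function('C')(7)), 114) = Mul(Add(84, Rational(7, 2)), 114) = Mul(Rational(175, 2), 114) = 9975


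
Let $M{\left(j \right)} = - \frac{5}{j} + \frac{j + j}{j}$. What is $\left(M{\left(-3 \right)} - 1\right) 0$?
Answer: $0$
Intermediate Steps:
$M{\left(j \right)} = 2 - \frac{5}{j}$ ($M{\left(j \right)} = - \frac{5}{j} + \frac{2 j}{j} = - \frac{5}{j} + 2 = 2 - \frac{5}{j}$)
$\left(M{\left(-3 \right)} - 1\right) 0 = \left(\left(2 - \frac{5}{-3}\right) - 1\right) 0 = \left(\left(2 - - \frac{5}{3}\right) - 1\right) 0 = \left(\left(2 + \frac{5}{3}\right) - 1\right) 0 = \left(\frac{11}{3} - 1\right) 0 = \frac{8}{3} \cdot 0 = 0$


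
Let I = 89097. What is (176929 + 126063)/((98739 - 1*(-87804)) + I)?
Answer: 37874/34455 ≈ 1.0992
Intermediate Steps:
(176929 + 126063)/((98739 - 1*(-87804)) + I) = (176929 + 126063)/((98739 - 1*(-87804)) + 89097) = 302992/((98739 + 87804) + 89097) = 302992/(186543 + 89097) = 302992/275640 = 302992*(1/275640) = 37874/34455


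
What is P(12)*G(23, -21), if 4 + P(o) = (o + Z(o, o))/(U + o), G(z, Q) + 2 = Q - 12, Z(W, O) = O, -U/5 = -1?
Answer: 1540/17 ≈ 90.588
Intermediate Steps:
U = 5 (U = -5*(-1) = 5)
G(z, Q) = -14 + Q (G(z, Q) = -2 + (Q - 12) = -2 + (-12 + Q) = -14 + Q)
P(o) = -4 + 2*o/(5 + o) (P(o) = -4 + (o + o)/(5 + o) = -4 + (2*o)/(5 + o) = -4 + 2*o/(5 + o))
P(12)*G(23, -21) = (2*(-10 - 1*12)/(5 + 12))*(-14 - 21) = (2*(-10 - 12)/17)*(-35) = (2*(1/17)*(-22))*(-35) = -44/17*(-35) = 1540/17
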